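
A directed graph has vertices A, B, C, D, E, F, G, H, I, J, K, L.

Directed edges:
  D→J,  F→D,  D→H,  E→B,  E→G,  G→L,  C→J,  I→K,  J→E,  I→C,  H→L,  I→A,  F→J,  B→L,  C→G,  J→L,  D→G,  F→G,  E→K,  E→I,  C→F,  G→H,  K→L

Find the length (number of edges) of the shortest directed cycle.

4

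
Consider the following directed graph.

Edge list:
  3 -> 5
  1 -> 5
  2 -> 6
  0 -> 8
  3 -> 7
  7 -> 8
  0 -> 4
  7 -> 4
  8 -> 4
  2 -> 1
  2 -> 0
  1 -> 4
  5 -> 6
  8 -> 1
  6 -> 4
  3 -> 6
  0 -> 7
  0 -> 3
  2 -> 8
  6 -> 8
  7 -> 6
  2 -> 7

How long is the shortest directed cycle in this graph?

For each vertex v, BFS finds the shortest path from v back to v.
The shortest such closed walk is 1 → 5 → 6 → 8 → 1, length 4.

4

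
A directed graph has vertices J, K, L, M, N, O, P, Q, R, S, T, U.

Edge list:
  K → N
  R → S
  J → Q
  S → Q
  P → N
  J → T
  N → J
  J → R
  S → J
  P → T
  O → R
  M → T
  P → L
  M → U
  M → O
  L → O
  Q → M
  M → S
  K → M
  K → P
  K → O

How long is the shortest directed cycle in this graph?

3

For each vertex v, BFS finds the shortest path from v back to v.
The shortest such closed walk is M → S → Q → M, length 3.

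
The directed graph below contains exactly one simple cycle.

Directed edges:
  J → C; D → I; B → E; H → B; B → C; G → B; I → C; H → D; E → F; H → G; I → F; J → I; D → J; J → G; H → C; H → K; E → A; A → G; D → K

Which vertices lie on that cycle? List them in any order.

DFS with gray/black marking from B:
B gray
  E gray
    A gray
      G gray
        G→B: B is gray → back edge
Back edge closes the cycle B → E → A → G → B; its vertices are {A, B, E, G}.

A, B, E, G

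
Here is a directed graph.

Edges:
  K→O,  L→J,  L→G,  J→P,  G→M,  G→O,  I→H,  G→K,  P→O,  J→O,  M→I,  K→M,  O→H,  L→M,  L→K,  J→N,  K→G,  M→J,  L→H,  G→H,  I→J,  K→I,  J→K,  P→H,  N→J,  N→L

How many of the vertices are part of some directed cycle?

A vertex is on a directed cycle iff it belongs to a strongly connected component of size ≥ 2 (or has a self-loop).
The vertices on cycles are {G, I, J, K, L, M, N} — 7 in total.

7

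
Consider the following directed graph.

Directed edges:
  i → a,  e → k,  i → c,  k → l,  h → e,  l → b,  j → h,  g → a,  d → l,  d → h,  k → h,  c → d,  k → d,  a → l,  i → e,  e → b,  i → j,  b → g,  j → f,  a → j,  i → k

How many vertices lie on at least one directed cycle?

A vertex is on a directed cycle iff it belongs to a strongly connected component of size ≥ 2 (or has a self-loop).
The vertices on cycles are {a, b, d, e, g, h, j, k, l} — 9 in total.

9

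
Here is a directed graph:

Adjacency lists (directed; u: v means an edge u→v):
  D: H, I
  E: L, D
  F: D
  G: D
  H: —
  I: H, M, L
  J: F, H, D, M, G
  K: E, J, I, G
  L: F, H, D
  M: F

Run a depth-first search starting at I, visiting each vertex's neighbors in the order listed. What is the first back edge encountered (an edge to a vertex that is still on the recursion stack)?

D->I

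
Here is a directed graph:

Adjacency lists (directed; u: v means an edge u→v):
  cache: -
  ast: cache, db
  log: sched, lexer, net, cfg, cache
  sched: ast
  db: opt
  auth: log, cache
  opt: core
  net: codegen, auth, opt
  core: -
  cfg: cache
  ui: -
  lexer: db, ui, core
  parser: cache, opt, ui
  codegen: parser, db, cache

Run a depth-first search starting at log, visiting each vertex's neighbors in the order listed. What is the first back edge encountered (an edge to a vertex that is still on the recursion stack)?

DFS from log (visiting each vertex's neighbors in the order listed); mark gray on enter, black on exit:
log gray
  sched gray
    ast gray
      cache gray
      cache black
      db gray
        opt gray
          core gray
          core black
        opt black
      db black
    ast black
  sched black
  lexer gray
    lexer→db: db black — skip
    ui gray
    ui black
    lexer→core: core black — skip
  lexer black
  net gray
    codegen gray
      parser gray
        parser→cache: cache black — skip
        parser→opt: opt black — skip
        parser→ui: ui black — skip
      parser black
      codegen→db: db black — skip
      codegen→cache: cache black — skip
    codegen black
    auth gray
      auth→log: log is gray → back edge
First back edge: auth → log.

auth->log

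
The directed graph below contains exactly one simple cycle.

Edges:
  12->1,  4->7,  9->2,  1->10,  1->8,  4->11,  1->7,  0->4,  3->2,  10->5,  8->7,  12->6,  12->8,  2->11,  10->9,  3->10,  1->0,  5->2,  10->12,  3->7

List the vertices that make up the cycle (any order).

1, 10, 12

DFS with gray/black marking from 10:
10 gray
  9 gray
    2 gray
      11 gray
      11 black
    2 black
  9 black
  5 gray
    5→2: 2 black — skip
  5 black
  12 gray
    6 gray
    6 black
    1 gray
      0 gray
        4 gray
          4→11: 11 black — skip
          7 gray
          7 black
        4 black
      0 black
      1→10: 10 is gray → back edge
Back edge closes the cycle 10 → 12 → 1 → 10; its vertices are {1, 10, 12}.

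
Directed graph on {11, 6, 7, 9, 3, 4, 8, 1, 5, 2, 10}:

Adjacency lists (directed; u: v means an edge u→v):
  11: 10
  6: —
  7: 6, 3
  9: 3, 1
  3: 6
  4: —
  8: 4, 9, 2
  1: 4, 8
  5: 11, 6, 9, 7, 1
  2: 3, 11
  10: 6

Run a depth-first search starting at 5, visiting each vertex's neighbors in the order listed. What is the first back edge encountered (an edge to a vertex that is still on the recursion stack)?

DFS from 5 (visiting each vertex's neighbors in the order listed); mark gray on enter, black on exit:
5 gray
  11 gray
    10 gray
      6 gray
      6 black
    10 black
  11 black
  5→6: 6 black — skip
  9 gray
    3 gray
      3→6: 6 black — skip
    3 black
    1 gray
      4 gray
      4 black
      8 gray
        8→4: 4 black — skip
        8→9: 9 is gray → back edge
First back edge: 8 → 9.

8→9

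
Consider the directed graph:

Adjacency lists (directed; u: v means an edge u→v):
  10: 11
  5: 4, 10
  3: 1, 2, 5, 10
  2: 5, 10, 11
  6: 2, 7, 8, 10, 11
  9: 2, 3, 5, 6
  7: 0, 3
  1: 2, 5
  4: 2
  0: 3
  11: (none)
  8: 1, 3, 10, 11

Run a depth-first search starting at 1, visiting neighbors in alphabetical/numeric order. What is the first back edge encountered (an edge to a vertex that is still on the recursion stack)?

DFS from 1 (visiting neighbors in alphabetical/numeric order); mark gray on enter, black on exit:
1 gray
  2 gray
    5 gray
      4 gray
        4→2: 2 is gray → back edge
First back edge: 4 → 2.

4→2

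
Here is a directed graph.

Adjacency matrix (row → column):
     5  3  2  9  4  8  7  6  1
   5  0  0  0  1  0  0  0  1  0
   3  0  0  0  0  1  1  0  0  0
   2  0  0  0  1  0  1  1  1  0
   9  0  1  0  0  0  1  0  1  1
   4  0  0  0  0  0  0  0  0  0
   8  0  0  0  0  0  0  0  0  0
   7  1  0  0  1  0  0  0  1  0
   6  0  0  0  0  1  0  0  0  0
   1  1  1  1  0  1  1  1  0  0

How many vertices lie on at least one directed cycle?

A vertex is on a directed cycle iff it belongs to a strongly connected component of size ≥ 2 (or has a self-loop).
The vertices on cycles are {1, 2, 5, 7, 9} — 5 in total.

5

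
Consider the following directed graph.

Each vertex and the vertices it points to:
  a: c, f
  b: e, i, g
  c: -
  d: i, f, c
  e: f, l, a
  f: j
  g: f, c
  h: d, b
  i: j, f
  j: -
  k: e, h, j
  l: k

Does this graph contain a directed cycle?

DFS with white/gray/black marking, starting from h:
h gray
  d gray
    i gray
      j gray
      j black
      f gray
        f→j: j black — skip
      f black
    i black
    d→f: f black — skip
    c gray
    c black
  d black
  b gray
    e gray
      e→f: f black — skip
      l gray
        k gray
          k→e: e is gray → back edge
Back edge found, so a cycle exists: e → l → k → e.

Yes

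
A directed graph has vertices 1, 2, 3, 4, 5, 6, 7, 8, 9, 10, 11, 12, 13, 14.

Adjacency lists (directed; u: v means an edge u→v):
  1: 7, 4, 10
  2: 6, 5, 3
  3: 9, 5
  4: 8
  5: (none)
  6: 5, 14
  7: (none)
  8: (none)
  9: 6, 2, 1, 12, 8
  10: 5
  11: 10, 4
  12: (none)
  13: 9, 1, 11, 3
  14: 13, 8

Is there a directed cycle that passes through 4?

4 lies on a cycle iff there is a path from 4 back to itself.
Exploring from 4, it never reaches itself; equivalently, its strongly connected component is a singleton.

No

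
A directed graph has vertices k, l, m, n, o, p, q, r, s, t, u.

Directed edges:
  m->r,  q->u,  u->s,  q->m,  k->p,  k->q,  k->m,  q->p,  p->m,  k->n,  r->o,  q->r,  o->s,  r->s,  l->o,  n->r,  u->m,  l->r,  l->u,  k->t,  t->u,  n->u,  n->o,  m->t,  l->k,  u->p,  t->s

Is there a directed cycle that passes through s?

s lies on a cycle iff there is a path from s back to itself.
Exploring from s, it never reaches itself; equivalently, its strongly connected component is a singleton.

No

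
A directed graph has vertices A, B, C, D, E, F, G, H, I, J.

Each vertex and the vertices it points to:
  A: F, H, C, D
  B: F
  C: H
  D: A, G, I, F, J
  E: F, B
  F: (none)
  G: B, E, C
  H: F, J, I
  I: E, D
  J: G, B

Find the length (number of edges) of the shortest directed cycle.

2

For each vertex v, BFS finds the shortest path from v back to v.
The shortest such closed walk is A → D → A, length 2.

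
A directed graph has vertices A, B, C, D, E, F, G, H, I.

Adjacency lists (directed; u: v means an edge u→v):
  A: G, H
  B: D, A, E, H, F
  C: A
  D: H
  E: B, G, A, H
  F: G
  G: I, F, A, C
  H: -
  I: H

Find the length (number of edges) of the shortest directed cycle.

2

For each vertex v, BFS finds the shortest path from v back to v.
The shortest such closed walk is B → E → B, length 2.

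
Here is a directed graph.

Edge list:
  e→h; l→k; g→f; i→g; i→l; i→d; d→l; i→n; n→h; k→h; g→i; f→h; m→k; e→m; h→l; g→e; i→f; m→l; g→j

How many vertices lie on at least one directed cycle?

5

A vertex is on a directed cycle iff it belongs to a strongly connected component of size ≥ 2 (or has a self-loop).
The vertices on cycles are {g, h, i, k, l} — 5 in total.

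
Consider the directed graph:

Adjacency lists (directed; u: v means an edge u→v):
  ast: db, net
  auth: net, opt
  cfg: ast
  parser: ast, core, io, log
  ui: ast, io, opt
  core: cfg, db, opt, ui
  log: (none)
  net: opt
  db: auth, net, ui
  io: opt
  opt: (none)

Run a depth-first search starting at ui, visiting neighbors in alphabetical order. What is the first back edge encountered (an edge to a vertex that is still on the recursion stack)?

DFS from ui (visiting neighbors in alphabetical order); mark gray on enter, black on exit:
ui gray
  ast gray
    db gray
      auth gray
        net gray
          opt gray
          opt black
        net black
        auth→opt: opt black — skip
      auth black
      db→net: net black — skip
      db→ui: ui is gray → back edge
First back edge: db → ui.

db->ui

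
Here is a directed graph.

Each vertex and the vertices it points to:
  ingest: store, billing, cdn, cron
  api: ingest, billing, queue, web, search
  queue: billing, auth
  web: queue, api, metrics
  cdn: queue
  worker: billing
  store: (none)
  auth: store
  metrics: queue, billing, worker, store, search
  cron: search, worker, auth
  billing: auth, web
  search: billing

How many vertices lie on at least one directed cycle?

10

A vertex is on a directed cycle iff it belongs to a strongly connected component of size ≥ 2 (or has a self-loop).
The vertices on cycles are {api, cdn, web, cron, queue, ingest, search, worker, billing, metrics} — 10 in total.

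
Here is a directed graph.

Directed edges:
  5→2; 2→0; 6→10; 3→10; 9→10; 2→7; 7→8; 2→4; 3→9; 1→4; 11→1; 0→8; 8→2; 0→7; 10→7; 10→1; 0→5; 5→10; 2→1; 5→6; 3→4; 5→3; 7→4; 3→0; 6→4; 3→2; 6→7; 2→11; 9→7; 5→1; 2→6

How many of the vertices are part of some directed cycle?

A vertex is on a directed cycle iff it belongs to a strongly connected component of size ≥ 2 (or has a self-loop).
The vertices on cycles are {0, 2, 3, 5, 6, 7, 8, 9, 10} — 9 in total.

9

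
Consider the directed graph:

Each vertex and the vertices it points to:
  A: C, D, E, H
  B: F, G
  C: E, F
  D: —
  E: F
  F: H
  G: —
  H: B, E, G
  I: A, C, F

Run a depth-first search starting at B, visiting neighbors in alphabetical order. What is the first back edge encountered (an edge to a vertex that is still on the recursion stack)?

H->B

DFS from B (visiting neighbors in alphabetical order); mark gray on enter, black on exit:
B gray
  F gray
    H gray
      H→B: B is gray → back edge
First back edge: H → B.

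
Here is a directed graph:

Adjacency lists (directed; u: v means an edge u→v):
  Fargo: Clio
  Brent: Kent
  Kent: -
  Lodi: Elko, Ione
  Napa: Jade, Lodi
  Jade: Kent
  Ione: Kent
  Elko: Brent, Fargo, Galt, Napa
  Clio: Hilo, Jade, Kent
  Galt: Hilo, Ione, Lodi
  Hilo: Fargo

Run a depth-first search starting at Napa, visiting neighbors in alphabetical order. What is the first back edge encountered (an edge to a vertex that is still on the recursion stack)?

Hilo->Fargo

DFS from Napa (visiting neighbors in alphabetical order); mark gray on enter, black on exit:
Napa gray
  Jade gray
    Kent gray
    Kent black
  Jade black
  Lodi gray
    Elko gray
      Brent gray
        Brent→Kent: Kent black — skip
      Brent black
      Fargo gray
        Clio gray
          Hilo gray
            Hilo→Fargo: Fargo is gray → back edge
First back edge: Hilo → Fargo.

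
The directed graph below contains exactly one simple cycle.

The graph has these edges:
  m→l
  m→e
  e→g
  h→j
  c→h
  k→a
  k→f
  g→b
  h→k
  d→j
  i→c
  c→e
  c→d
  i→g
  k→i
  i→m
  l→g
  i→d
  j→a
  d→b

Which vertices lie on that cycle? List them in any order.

c, h, i, k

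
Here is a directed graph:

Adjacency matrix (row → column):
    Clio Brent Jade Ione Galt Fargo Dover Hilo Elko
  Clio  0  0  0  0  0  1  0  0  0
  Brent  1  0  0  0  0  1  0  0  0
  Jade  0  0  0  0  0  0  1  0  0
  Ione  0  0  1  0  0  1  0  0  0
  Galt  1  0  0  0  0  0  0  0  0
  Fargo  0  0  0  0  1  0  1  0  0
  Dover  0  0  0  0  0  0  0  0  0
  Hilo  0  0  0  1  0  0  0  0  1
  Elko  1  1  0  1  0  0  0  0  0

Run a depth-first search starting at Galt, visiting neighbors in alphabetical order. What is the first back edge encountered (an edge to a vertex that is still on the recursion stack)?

Fargo→Galt

DFS from Galt (visiting neighbors in alphabetical order); mark gray on enter, black on exit:
Galt gray
  Clio gray
    Fargo gray
      Dover gray
      Dover black
      Fargo→Galt: Galt is gray → back edge
First back edge: Fargo → Galt.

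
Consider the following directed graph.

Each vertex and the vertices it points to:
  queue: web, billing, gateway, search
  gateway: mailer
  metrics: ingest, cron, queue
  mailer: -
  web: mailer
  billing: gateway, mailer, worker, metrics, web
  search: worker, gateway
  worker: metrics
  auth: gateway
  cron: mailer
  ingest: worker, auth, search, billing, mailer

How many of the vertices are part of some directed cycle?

A vertex is on a directed cycle iff it belongs to a strongly connected component of size ≥ 2 (or has a self-loop).
The vertices on cycles are {queue, ingest, search, worker, billing, metrics} — 6 in total.

6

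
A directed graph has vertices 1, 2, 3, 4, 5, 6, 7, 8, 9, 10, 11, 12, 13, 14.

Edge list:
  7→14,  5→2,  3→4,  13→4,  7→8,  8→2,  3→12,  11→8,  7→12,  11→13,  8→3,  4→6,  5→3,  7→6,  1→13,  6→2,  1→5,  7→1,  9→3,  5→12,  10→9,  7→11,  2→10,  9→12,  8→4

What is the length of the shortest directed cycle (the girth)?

6

For each vertex v, BFS finds the shortest path from v back to v.
The shortest such closed walk is 6 → 2 → 10 → 9 → 3 → 4 → 6, length 6.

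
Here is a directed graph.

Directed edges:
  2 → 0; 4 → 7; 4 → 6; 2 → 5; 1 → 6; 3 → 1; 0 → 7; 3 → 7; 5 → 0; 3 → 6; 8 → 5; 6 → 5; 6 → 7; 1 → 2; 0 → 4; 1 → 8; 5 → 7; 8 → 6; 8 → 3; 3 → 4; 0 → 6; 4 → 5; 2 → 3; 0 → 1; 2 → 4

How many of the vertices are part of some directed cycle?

A vertex is on a directed cycle iff it belongs to a strongly connected component of size ≥ 2 (or has a self-loop).
The vertices on cycles are {0, 1, 2, 3, 4, 5, 6, 8} — 8 in total.

8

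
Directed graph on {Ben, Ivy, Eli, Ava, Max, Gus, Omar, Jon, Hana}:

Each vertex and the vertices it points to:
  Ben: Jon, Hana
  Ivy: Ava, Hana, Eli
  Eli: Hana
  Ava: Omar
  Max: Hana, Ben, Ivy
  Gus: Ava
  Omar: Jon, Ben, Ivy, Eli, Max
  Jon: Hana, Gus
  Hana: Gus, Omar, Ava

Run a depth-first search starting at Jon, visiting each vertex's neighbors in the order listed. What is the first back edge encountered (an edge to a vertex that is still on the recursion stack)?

DFS from Jon (visiting each vertex's neighbors in the order listed); mark gray on enter, black on exit:
Jon gray
  Hana gray
    Gus gray
      Ava gray
        Omar gray
          Omar→Jon: Jon is gray → back edge
First back edge: Omar → Jon.

Omar->Jon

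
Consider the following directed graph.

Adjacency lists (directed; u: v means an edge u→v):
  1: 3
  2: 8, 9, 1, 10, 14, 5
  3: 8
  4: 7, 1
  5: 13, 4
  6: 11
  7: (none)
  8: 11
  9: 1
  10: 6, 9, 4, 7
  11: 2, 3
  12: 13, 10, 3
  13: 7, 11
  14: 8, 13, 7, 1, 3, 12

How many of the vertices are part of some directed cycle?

A vertex is on a directed cycle iff it belongs to a strongly connected component of size ≥ 2 (or has a self-loop).
The vertices on cycles are {1, 2, 3, 4, 5, 6, 8, 9, 10, 11, 12, 13, 14} — 13 in total.

13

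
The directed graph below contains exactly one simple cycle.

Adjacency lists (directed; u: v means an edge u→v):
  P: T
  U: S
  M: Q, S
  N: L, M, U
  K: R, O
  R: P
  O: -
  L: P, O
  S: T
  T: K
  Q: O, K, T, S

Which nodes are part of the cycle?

K, P, R, T

DFS with gray/black marking from K:
K gray
  R gray
    P gray
      T gray
        T→K: K is gray → back edge
Back edge closes the cycle K → R → P → T → K; its vertices are {K, P, R, T}.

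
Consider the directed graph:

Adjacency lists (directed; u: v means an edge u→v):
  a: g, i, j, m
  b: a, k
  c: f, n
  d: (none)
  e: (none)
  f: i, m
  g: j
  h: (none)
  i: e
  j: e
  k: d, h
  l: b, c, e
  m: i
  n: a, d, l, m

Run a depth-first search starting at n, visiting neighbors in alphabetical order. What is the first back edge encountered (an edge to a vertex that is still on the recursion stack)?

c→n

DFS from n (visiting neighbors in alphabetical order); mark gray on enter, black on exit:
n gray
  a gray
    g gray
      j gray
        e gray
        e black
      j black
    g black
    i gray
      i→e: e black — skip
    i black
    a→j: j black — skip
    m gray
      m→i: i black — skip
    m black
  a black
  d gray
  d black
  l gray
    b gray
      b→a: a black — skip
      k gray
        k→d: d black — skip
        h gray
        h black
      k black
    b black
    c gray
      f gray
        f→i: i black — skip
        f→m: m black — skip
      f black
      c→n: n is gray → back edge
First back edge: c → n.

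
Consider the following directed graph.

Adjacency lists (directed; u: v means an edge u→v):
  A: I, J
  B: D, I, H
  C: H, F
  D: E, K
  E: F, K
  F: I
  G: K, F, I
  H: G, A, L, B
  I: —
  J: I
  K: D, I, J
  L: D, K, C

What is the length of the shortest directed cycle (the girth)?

For each vertex v, BFS finds the shortest path from v back to v.
The shortest such closed walk is B → H → B, length 2.

2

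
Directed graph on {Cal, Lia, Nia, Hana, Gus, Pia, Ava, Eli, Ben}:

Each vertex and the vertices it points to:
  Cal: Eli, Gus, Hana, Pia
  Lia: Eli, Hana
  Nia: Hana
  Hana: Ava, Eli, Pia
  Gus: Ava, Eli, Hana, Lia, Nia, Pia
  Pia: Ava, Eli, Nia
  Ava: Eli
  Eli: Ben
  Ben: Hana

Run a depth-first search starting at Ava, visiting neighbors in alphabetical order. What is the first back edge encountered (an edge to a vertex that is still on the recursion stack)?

Hana→Ava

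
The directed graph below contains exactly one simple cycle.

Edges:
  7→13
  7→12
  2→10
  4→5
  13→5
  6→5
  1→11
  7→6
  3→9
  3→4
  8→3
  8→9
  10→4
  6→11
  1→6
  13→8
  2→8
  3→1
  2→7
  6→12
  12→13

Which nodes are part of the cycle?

1, 3, 6, 8, 12, 13

DFS with gray/black marking from 8:
8 gray
  9 gray
  9 black
  3 gray
    1 gray
      6 gray
        11 gray
        11 black
        5 gray
        5 black
        12 gray
          13 gray
            13→5: 5 black — skip
            13→8: 8 is gray → back edge
Back edge closes the cycle 8 → 3 → 1 → 6 → 12 → 13 → 8; its vertices are {1, 3, 6, 8, 12, 13}.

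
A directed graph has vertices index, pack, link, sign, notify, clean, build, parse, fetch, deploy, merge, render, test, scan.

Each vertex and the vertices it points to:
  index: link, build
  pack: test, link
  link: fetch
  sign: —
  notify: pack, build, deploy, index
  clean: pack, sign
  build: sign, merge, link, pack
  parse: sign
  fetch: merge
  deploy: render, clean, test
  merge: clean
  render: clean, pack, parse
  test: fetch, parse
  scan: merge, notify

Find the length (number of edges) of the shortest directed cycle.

For each vertex v, BFS finds the shortest path from v back to v.
The shortest such closed walk is test → fetch → merge → clean → pack → test, length 5.

5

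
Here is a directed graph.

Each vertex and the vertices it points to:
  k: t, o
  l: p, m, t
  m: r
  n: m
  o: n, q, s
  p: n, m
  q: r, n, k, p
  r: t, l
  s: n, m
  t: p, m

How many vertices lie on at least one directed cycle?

9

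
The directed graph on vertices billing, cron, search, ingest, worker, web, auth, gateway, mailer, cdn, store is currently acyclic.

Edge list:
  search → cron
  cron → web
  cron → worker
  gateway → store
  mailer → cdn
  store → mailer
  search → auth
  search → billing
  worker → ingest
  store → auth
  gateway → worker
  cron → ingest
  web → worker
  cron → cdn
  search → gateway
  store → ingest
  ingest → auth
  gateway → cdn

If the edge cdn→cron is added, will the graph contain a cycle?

Yes

Adding cdn→cron creates a cycle iff cron can already reach cdn.
Path from cron: cron → cdn.
So cron → … → cdn → cron is a cycle.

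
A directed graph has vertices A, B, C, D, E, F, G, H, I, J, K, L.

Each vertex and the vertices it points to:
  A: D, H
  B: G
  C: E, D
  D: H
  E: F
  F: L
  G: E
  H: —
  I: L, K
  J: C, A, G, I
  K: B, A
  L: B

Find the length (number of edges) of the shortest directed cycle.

For each vertex v, BFS finds the shortest path from v back to v.
The shortest such closed walk is G → E → F → L → B → G, length 5.

5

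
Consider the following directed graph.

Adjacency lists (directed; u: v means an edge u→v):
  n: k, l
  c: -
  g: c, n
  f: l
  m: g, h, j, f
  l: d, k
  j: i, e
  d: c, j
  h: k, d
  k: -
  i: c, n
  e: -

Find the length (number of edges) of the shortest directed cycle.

5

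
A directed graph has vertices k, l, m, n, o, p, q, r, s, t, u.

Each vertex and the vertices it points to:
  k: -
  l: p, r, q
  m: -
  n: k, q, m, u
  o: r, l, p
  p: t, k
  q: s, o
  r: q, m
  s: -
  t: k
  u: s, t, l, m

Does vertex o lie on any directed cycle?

o is on a cycle iff o can reach itself via ≥1 edge.
o → r → q → o — yes.

Yes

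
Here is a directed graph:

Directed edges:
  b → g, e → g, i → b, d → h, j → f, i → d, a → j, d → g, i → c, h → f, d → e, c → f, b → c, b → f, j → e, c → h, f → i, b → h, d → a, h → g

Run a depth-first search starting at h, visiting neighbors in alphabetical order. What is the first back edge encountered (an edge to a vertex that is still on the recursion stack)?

DFS from h (visiting neighbors in alphabetical order); mark gray on enter, black on exit:
h gray
  f gray
    i gray
      b gray
        c gray
          c→f: f is gray → back edge
First back edge: c → f.

c→f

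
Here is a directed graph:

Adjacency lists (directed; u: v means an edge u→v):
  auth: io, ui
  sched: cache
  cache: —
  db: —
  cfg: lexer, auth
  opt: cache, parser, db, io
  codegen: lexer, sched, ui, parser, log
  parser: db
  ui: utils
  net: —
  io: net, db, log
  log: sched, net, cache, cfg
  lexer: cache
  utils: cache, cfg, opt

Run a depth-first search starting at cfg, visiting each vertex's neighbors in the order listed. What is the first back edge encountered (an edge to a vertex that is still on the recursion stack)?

log→cfg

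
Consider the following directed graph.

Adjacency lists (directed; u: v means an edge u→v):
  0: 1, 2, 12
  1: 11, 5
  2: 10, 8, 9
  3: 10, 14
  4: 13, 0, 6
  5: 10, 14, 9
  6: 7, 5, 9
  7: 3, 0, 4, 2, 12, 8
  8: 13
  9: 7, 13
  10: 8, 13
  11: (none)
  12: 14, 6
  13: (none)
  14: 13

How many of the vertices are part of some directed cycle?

A vertex is on a directed cycle iff it belongs to a strongly connected component of size ≥ 2 (or has a self-loop).
The vertices on cycles are {0, 1, 2, 4, 5, 6, 7, 9, 12} — 9 in total.

9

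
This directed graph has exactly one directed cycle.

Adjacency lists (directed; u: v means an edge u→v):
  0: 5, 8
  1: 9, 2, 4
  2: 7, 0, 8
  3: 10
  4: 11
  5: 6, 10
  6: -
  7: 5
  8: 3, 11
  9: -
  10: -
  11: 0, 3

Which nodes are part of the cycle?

DFS with gray/black marking from 0:
0 gray
  5 gray
    6 gray
    6 black
    10 gray
    10 black
  5 black
  8 gray
    3 gray
      3→10: 10 black — skip
    3 black
    11 gray
      11→0: 0 is gray → back edge
Back edge closes the cycle 0 → 8 → 11 → 0; its vertices are {0, 8, 11}.

0, 8, 11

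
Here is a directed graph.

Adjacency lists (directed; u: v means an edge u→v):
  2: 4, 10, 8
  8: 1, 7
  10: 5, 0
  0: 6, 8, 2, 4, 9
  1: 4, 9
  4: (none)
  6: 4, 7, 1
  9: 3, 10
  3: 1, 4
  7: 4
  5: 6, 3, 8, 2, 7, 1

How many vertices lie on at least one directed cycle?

A vertex is on a directed cycle iff it belongs to a strongly connected component of size ≥ 2 (or has a self-loop).
The vertices on cycles are {0, 1, 2, 3, 5, 6, 8, 9, 10} — 9 in total.

9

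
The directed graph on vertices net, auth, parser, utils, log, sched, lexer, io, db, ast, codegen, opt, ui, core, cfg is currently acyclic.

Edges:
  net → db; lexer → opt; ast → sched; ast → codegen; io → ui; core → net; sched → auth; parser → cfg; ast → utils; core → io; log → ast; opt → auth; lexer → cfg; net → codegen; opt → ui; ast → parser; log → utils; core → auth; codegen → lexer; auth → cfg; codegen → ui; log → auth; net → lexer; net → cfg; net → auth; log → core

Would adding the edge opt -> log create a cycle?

Yes

Adding opt→log creates a cycle iff log can already reach opt.
Path from log: log → ast → codegen → lexer → opt.
So log → … → opt → log is a cycle.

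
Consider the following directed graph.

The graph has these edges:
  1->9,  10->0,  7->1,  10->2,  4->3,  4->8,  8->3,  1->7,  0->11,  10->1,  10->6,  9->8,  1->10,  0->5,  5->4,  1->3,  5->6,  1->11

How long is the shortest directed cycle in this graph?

2

For each vertex v, BFS finds the shortest path from v back to v.
The shortest such closed walk is 1 → 7 → 1, length 2.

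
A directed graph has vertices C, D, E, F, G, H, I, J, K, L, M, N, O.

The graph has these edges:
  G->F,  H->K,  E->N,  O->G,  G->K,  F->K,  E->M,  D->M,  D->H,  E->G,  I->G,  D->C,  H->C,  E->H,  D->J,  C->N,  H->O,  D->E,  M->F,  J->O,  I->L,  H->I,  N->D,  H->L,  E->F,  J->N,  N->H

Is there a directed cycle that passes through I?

No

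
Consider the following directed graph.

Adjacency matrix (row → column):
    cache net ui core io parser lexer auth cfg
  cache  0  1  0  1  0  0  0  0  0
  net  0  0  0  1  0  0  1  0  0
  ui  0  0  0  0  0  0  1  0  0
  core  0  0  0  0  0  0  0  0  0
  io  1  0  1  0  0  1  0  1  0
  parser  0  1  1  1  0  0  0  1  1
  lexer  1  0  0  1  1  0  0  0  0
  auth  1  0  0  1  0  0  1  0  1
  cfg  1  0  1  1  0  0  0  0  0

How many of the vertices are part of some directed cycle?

A vertex is on a directed cycle iff it belongs to a strongly connected component of size ≥ 2 (or has a self-loop).
The vertices on cycles are {io, ui, cfg, net, auth, cache, lexer, parser} — 8 in total.

8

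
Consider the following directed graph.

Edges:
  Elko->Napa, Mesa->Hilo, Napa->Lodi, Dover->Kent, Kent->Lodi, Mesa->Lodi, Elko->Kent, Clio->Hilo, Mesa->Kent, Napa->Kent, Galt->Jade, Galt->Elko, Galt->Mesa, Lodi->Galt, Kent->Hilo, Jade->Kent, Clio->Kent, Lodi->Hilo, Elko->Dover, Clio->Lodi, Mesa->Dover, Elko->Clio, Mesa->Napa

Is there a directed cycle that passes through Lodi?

Yes

Lodi is on a cycle iff Lodi can reach itself via ≥1 edge.
Lodi → Galt → Mesa → Lodi — yes.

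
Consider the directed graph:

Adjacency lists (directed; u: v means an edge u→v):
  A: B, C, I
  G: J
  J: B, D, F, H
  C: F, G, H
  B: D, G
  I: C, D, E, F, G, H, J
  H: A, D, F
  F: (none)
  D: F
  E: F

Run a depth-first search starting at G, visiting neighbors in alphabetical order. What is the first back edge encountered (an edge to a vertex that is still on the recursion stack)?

B→G

DFS from G (visiting neighbors in alphabetical order); mark gray on enter, black on exit:
G gray
  J gray
    B gray
      D gray
        F gray
        F black
      D black
      B→G: G is gray → back edge
First back edge: B → G.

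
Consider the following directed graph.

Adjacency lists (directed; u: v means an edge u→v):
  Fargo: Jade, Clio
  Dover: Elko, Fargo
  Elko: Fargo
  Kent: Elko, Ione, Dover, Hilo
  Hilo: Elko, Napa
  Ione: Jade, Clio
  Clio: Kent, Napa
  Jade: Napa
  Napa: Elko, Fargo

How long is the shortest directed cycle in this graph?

3

For each vertex v, BFS finds the shortest path from v back to v.
The shortest such closed walk is Kent → Ione → Clio → Kent, length 3.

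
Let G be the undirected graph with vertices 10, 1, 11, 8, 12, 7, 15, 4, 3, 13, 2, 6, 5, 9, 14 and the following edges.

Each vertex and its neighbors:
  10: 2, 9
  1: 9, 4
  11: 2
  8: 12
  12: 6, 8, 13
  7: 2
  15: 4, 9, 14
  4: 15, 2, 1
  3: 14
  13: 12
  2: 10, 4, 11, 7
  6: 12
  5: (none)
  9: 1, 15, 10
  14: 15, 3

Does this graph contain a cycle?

Yes

DFS, tracking each vertex's parent; an edge to a visited non-parent vertex closes a cycle.
Start from 6:
visit 6 (parent –)
  visit 12 (parent 6)
    12–6: parent, skip
    visit 8 (parent 12)
      8–12: parent, skip
    visit 13 (parent 12)
      13–12: parent, skip
visit 10 (parent –)
  visit 2 (parent 10)
    2–10: parent, skip
    visit 4 (parent 2)
      visit 15 (parent 4)
        15–4: parent, skip
        visit 9 (parent 15)
          visit 1 (parent 9)
            1–9: parent, skip
            1–4: 4 visited and ≠ parent → cycle
Cycle: 4 – 15 – 9 – 1 – 4.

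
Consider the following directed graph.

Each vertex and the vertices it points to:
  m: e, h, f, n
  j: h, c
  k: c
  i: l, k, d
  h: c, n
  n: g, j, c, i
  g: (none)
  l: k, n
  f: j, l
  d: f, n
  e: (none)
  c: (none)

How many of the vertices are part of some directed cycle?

7

A vertex is on a directed cycle iff it belongs to a strongly connected component of size ≥ 2 (or has a self-loop).
The vertices on cycles are {d, f, h, i, j, l, n} — 7 in total.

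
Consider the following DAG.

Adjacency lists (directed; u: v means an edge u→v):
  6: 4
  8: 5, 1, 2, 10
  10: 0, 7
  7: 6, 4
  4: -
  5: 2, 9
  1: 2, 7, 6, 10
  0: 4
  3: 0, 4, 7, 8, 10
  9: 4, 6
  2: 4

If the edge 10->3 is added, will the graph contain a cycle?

Yes

Adding 10→3 creates a cycle iff 3 can already reach 10.
Path from 3: 3 → 10.
So 3 → … → 10 → 3 is a cycle.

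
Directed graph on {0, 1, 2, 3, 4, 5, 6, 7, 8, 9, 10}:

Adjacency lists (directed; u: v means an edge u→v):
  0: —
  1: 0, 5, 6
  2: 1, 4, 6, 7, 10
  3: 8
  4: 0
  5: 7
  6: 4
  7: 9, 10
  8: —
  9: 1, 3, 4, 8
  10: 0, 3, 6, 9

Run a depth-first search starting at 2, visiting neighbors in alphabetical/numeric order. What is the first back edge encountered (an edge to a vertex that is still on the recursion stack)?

9->1

DFS from 2 (visiting neighbors in alphabetical/numeric order); mark gray on enter, black on exit:
2 gray
  1 gray
    0 gray
    0 black
    5 gray
      7 gray
        9 gray
          9→1: 1 is gray → back edge
First back edge: 9 → 1.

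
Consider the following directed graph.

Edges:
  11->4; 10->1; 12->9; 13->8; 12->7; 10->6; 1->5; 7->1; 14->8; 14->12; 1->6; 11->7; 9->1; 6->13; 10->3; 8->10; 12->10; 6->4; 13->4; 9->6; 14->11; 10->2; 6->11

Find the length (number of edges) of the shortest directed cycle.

4

For each vertex v, BFS finds the shortest path from v back to v.
The shortest such closed walk is 11 → 7 → 1 → 6 → 11, length 4.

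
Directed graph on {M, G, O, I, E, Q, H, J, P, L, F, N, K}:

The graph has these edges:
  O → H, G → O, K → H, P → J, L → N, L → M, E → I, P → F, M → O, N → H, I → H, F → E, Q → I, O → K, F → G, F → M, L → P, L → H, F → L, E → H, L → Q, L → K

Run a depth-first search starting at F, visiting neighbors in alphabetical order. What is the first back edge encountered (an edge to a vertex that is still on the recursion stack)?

DFS from F (visiting neighbors in alphabetical order); mark gray on enter, black on exit:
F gray
  E gray
    H gray
    H black
    I gray
      I→H: H black — skip
    I black
  E black
  G gray
    O gray
      O→H: H black — skip
      K gray
        K→H: H black — skip
      K black
    O black
  G black
  L gray
    L→H: H black — skip
    L→K: K black — skip
    M gray
      M→O: O black — skip
    M black
    N gray
      N→H: H black — skip
    N black
    P gray
      P→F: F is gray → back edge
First back edge: P → F.

P→F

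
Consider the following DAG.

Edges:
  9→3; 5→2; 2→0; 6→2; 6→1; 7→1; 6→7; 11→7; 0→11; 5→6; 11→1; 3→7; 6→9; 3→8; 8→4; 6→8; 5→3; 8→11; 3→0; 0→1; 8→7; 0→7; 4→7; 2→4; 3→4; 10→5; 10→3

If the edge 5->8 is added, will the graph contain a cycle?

Adding 5→8 creates a cycle iff 8 can already reach 5.
Explore from 8: no path reaches 5. The graph stays acyclic.

No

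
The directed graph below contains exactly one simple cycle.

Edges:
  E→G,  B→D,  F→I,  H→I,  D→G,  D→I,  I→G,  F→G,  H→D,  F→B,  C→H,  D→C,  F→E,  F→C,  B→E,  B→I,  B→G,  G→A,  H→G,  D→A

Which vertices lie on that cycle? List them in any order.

DFS with gray/black marking from C:
C gray
  H gray
    G gray
      A gray
      A black
    G black
    D gray
      D→G: G black — skip
      D→C: C is gray → back edge
Back edge closes the cycle C → H → D → C; its vertices are {C, D, H}.

C, D, H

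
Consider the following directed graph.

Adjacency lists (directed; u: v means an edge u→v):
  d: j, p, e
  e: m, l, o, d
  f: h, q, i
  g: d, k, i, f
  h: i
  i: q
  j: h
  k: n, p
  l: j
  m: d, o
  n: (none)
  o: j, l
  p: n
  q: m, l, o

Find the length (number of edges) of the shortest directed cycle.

2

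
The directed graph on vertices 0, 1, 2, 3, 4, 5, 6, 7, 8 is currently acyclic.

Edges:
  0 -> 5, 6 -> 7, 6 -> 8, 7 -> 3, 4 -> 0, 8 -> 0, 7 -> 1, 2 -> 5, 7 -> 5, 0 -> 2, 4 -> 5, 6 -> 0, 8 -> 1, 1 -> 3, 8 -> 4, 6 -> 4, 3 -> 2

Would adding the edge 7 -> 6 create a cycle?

Yes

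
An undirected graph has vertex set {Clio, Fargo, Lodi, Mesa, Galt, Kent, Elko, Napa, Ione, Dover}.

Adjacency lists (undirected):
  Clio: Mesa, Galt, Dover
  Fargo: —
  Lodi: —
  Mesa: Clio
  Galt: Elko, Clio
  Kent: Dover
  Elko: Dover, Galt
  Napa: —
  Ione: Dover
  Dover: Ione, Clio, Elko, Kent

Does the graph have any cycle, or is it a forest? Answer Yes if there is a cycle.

Yes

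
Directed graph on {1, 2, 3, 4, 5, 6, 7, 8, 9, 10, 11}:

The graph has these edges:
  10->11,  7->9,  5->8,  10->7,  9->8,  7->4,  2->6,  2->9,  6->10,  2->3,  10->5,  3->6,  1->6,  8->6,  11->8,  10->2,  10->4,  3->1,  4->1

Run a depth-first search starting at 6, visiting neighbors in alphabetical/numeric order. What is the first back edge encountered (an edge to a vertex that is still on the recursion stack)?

1→6

DFS from 6 (visiting neighbors in alphabetical/numeric order); mark gray on enter, black on exit:
6 gray
  10 gray
    2 gray
      3 gray
        1 gray
          1→6: 6 is gray → back edge
First back edge: 1 → 6.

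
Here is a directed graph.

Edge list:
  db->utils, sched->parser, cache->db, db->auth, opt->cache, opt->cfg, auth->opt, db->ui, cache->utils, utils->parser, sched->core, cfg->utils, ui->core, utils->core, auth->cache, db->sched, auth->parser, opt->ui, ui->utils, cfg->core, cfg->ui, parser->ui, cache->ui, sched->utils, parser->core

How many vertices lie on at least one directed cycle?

7

A vertex is on a directed cycle iff it belongs to a strongly connected component of size ≥ 2 (or has a self-loop).
The vertices on cycles are {db, ui, opt, auth, cache, utils, parser} — 7 in total.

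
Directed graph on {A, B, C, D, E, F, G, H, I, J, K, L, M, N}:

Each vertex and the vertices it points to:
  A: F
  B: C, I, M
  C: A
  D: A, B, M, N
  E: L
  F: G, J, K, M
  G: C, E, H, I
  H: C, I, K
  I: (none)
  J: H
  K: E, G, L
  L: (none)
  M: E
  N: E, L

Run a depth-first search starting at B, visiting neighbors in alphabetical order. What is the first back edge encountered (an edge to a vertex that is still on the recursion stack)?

DFS from B (visiting neighbors in alphabetical order); mark gray on enter, black on exit:
B gray
  C gray
    A gray
      F gray
        G gray
          G→C: C is gray → back edge
First back edge: G → C.

G->C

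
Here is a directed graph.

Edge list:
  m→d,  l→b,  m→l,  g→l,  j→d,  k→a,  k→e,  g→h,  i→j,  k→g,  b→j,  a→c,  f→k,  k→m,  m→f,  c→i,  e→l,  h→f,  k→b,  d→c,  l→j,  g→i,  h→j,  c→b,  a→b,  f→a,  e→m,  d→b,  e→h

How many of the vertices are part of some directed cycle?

A vertex is on a directed cycle iff it belongs to a strongly connected component of size ≥ 2 (or has a self-loop).
The vertices on cycles are {b, c, d, e, f, g, h, i, j, k, m} — 11 in total.

11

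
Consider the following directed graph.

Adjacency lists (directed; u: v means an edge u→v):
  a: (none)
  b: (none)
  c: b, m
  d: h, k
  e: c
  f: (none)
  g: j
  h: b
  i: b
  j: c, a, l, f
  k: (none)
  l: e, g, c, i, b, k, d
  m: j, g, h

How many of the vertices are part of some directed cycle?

6

A vertex is on a directed cycle iff it belongs to a strongly connected component of size ≥ 2 (or has a self-loop).
The vertices on cycles are {c, e, g, j, l, m} — 6 in total.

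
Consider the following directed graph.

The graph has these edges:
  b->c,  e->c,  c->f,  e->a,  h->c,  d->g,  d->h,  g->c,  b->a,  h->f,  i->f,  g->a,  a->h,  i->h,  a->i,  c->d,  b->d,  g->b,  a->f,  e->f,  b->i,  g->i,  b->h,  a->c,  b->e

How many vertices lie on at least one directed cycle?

8

A vertex is on a directed cycle iff it belongs to a strongly connected component of size ≥ 2 (or has a self-loop).
The vertices on cycles are {a, b, c, d, e, g, h, i} — 8 in total.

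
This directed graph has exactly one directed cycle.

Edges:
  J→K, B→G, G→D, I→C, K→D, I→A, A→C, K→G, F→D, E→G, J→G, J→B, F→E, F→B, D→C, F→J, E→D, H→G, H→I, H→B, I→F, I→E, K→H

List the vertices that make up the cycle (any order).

DFS with gray/black marking from J:
J gray
  K gray
    G gray
      D gray
        C gray
        C black
      D black
    G black
    H gray
      I gray
        I→C: C black — skip
        F gray
          F→D: D black — skip
          F→J: J is gray → back edge
Back edge closes the cycle J → K → H → I → F → J; its vertices are {F, H, I, J, K}.

F, H, I, J, K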